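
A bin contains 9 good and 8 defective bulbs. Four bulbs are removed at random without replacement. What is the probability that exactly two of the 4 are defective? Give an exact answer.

36/85

One ordering (defective drawn first) has probability 8/17 × 7/16 × 9/15 × 8/14 = 4032/57120 = 6/85.
There are C(4,2) = 6 such orderings, each equally likely, so P = 6 × 6/85 = 36/85.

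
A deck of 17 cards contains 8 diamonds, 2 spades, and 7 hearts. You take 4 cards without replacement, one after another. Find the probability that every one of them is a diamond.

P(all diamonds) = 8/17 × 7/16 × 6/15 × 5/14 = 1680/57120 = 1/34.

1/34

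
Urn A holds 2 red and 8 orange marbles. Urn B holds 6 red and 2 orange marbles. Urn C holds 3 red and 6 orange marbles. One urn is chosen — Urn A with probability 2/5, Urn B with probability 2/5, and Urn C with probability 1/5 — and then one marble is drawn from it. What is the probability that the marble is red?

From Urn A: P(red) = 2/10.
From Urn B: P(red) = 6/8.
From Urn C: P(red) = 3/9.
Total probability = (2/5)(2/10) + (2/5)(6/8) + (1/5)(3/9) = 67/150.

67/150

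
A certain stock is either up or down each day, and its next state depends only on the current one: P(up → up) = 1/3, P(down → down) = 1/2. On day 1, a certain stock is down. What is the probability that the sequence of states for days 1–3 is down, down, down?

Day 1 is given. For each transition, use the conditional probability from the current state:
P(down | down) = 1/2; P(down | down) = 1/2.
P = 1/2 × 1/2 = 1/4.

1/4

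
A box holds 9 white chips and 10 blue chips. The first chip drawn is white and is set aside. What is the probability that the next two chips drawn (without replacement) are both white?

28/153

With the first chip removed, 8 white remain out of 18.
P = 8/18 × 7/17 = 56/306 = 28/153.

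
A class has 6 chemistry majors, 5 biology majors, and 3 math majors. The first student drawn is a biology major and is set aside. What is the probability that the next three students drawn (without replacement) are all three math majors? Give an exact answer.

With the first student removed, 3 math majors remain out of 13.
P = 3/13 × 2/12 × 1/11 = 6/1716 = 1/286.

1/286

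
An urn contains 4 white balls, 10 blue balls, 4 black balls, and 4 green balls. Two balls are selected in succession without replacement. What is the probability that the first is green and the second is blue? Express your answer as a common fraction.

20/231

Chain rule:
P = 4/22 × 10/21 = 40/462 = 20/231.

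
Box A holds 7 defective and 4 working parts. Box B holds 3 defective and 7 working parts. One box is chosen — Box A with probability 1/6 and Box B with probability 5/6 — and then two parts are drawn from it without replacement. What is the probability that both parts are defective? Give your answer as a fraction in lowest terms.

From Box A: P(both defective) = (7/11)(6/10) = 21/55.
From Box B: P(both defective) = (3/10)(2/9) = 1/15.
Total probability = (1/6)(21/55) + (5/6)(1/15) = 59/495.

59/495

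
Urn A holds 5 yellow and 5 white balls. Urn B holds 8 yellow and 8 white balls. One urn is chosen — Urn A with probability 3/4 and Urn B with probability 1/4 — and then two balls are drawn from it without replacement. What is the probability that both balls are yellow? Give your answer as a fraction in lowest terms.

9/40

From Urn A: P(both yellow) = (5/10)(4/9) = 2/9.
From Urn B: P(both yellow) = (8/16)(7/15) = 7/30.
Total probability = (3/4)(2/9) + (1/4)(7/30) = 9/40.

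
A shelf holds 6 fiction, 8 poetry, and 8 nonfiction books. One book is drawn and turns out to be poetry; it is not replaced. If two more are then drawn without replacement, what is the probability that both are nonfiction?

With the first book removed, 8 nonfiction remain out of 21.
P = 8/21 × 7/20 = 56/420 = 2/15.

2/15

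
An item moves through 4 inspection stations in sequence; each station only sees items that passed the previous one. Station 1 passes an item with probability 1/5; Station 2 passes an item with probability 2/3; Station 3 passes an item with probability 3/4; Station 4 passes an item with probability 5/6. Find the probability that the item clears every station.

1/12

Multiplying along the chain,
P = 1/5 × 2/3 × 3/4 × 5/6 = 30/360 = 1/12.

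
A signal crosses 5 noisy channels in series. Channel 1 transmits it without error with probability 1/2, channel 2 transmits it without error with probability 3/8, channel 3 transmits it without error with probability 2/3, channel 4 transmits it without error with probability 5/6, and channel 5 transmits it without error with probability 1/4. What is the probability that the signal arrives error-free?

5/192

Each stage is reached only if all earlier stages succeed, so
P = 1/2 × 3/8 × 2/3 × 5/6 × 1/4 = 30/1152 = 5/192.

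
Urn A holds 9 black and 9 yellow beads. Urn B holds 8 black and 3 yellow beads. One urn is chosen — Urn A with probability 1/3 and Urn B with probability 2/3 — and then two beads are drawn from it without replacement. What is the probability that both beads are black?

From Urn A: P(both black) = (9/18)(8/17) = 4/17.
From Urn B: P(both black) = (8/11)(7/10) = 28/55.
Total probability = (1/3)(4/17) + (2/3)(28/55) = 1172/2805.

1172/2805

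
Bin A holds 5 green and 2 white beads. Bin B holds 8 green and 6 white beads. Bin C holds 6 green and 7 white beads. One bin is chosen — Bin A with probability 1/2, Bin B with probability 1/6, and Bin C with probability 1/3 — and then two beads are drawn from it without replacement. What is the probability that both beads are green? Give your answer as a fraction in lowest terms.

From Bin A: P(both green) = (5/7)(4/6) = 10/21.
From Bin B: P(both green) = (8/14)(7/13) = 4/13.
From Bin C: P(both green) = (6/13)(5/12) = 5/26.
Total probability = (1/2)(10/21) + (1/6)(4/13) + (1/3)(5/26) = 193/546.

193/546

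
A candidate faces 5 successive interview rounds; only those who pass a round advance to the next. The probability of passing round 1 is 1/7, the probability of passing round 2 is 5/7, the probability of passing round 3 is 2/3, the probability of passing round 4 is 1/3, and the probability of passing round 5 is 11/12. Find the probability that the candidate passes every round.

Multiplying along the chain,
P = 1/7 × 5/7 × 2/3 × 1/3 × 11/12 = 110/5292 = 55/2646.

55/2646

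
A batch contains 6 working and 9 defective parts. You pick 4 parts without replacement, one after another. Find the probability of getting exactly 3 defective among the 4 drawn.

24/65

One ordering (defective drawn first) has probability 9/15 × 8/14 × 7/13 × 6/12 = 3024/32760 = 6/65.
There are C(4,3) = 4 such orderings, each equally likely, so P = 4 × 6/65 = 24/65.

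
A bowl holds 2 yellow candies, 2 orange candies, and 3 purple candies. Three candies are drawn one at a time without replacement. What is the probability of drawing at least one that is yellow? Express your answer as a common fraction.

5/7

P(no yellow) = 5/7 × 4/6 × 3/5 = 60/210 = 2/7.
P(at least one) = 1 − 2/7 = 5/7.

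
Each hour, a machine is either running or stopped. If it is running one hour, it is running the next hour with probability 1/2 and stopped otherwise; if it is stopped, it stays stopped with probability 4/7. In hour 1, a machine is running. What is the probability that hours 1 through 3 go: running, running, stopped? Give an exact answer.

1/4

Hour 1 is given. For each transition, use the conditional probability from the current state:
P(running | running) = 1/2; P(stopped | running) = 1/2.
P = 1/2 × 1/2 = 1/4.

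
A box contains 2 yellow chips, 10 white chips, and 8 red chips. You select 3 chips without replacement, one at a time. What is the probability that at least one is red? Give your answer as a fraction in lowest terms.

46/57

P(no red) = 12/20 × 11/19 × 10/18 = 1320/6840 = 11/57.
P(at least one) = 1 − 11/57 = 46/57.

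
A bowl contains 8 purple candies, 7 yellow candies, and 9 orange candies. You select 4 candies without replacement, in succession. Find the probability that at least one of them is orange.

441/506

P(no orange) = 15/24 × 14/23 × 13/22 × 12/21 = 32760/255024 = 65/506.
P(at least one) = 1 − 65/506 = 441/506.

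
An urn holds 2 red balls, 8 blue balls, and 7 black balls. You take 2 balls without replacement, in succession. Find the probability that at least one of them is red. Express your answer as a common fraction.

31/136

P(no red) = 15/17 × 14/16 = 210/272 = 105/136.
P(at least one) = 1 − 105/136 = 31/136.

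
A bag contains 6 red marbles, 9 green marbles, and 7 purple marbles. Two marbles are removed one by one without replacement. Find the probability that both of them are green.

P = 9/22 × 8/21 = 72/462 = 12/77.

12/77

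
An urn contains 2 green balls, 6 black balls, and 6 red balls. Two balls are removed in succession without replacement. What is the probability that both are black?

P(all black) = 6/14 × 5/13 = 30/182 = 15/91.

15/91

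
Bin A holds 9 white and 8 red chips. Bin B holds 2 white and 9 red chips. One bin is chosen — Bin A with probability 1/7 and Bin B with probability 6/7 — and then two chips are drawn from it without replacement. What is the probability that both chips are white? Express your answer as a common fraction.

From Bin A: P(both white) = (9/17)(8/16) = 9/34.
From Bin B: P(both white) = (2/11)(1/10) = 1/55.
Total probability = (1/7)(9/34) + (6/7)(1/55) = 699/13090.

699/13090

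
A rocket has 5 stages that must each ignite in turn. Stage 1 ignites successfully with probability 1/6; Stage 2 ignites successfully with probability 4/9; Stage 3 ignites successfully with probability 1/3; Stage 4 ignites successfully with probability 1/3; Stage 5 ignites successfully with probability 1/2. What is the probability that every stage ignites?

1/243

Multiplying along the chain,
P = 1/6 × 4/9 × 1/3 × 1/3 × 1/2 = 4/972 = 1/243.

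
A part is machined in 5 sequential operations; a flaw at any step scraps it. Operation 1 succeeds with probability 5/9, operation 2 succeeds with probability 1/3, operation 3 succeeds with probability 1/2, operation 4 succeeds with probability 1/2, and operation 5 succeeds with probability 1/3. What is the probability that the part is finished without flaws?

Each stage is reached only if all earlier stages succeed, so
P = 5/9 × 1/3 × 1/2 × 1/2 × 1/3 = 5/324.

5/324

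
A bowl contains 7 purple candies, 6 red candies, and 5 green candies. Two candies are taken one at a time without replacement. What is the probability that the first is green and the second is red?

5/51

Each draw changes the counts, so multiply the conditional probabilities along the sequence:
P = 5/18 × 6/17 = 30/306 = 5/51.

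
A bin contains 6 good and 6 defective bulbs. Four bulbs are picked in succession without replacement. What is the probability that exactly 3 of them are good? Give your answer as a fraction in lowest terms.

One ordering (good drawn first) has probability 6/12 × 5/11 × 4/10 × 6/9 = 720/11880 = 2/33.
There are C(4,3) = 4 such orderings, each equally likely, so P = 4 × 2/33 = 8/33.

8/33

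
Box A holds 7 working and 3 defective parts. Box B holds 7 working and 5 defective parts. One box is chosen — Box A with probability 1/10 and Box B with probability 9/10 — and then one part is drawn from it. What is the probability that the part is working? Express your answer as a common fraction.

119/200

From Box A: P(working) = 7/10.
From Box B: P(working) = 7/12.
Total probability = (1/10)(7/10) + (9/10)(7/12) = 119/200.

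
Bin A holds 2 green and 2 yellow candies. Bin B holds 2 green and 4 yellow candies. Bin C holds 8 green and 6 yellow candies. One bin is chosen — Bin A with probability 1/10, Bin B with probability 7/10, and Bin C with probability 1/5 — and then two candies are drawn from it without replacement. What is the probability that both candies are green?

487/3900

From Bin A: P(both green) = (2/4)(1/3) = 1/6.
From Bin B: P(both green) = (2/6)(1/5) = 1/15.
From Bin C: P(both green) = (8/14)(7/13) = 4/13.
Total probability = (1/10)(1/6) + (7/10)(1/15) + (1/5)(4/13) = 487/3900.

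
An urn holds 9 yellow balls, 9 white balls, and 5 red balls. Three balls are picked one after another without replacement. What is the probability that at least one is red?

955/1771

P(no red) = 18/23 × 17/22 × 16/21 = 4896/10626 = 816/1771.
P(at least one) = 1 − 816/1771 = 955/1771.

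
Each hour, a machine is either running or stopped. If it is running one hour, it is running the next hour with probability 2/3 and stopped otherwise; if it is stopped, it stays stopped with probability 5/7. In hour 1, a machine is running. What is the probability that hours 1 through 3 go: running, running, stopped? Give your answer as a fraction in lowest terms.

2/9

Hour 1 is given. For each transition, use the conditional probability from the current state:
P(running | running) = 2/3; P(stopped | running) = 1/3.
P = 2/3 × 1/3 = 2/9.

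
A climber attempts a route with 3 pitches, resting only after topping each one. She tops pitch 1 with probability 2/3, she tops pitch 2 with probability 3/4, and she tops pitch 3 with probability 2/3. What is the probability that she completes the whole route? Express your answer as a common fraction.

1/3

Each stage is reached only if all earlier stages succeed, so
P = 2/3 × 3/4 × 2/3 = 12/36 = 1/3.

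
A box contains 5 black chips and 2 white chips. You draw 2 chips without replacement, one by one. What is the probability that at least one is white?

11/21

P(no white) = 5/7 × 4/6 = 20/42 = 10/21.
P(at least one) = 1 − 10/21 = 11/21.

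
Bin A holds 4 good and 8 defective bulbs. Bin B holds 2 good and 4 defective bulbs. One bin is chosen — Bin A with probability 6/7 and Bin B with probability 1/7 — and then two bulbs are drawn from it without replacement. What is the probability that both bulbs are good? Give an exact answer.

101/1155

From Bin A: P(both good) = (4/12)(3/11) = 1/11.
From Bin B: P(both good) = (2/6)(1/5) = 1/15.
Total probability = (6/7)(1/11) + (1/7)(1/15) = 101/1155.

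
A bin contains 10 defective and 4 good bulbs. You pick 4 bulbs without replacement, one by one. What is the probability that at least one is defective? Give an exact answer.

P(no defective) = 4/14 × 3/13 × 2/12 × 1/11 = 24/24024 = 1/1001.
P(at least one) = 1 − 1/1001 = 1000/1001.

1000/1001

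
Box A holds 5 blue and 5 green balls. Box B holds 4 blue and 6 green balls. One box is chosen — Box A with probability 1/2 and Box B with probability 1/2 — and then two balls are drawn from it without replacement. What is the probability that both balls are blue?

8/45

From Box A: P(both blue) = (5/10)(4/9) = 2/9.
From Box B: P(both blue) = (4/10)(3/9) = 2/15.
Total probability = (1/2)(2/9) + (1/2)(2/15) = 8/45.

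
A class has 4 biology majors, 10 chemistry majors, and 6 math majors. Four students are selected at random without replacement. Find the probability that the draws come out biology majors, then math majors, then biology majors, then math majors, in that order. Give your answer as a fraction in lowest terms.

1/323

Each draw changes the counts, so multiply the conditional probabilities along the sequence:
P = 4/20 × 6/19 × 3/18 × 5/17 = 360/116280 = 1/323.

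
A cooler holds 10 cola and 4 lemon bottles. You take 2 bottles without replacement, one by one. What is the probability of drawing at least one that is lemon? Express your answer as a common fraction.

46/91

P(no lemon) = 10/14 × 9/13 = 90/182 = 45/91.
P(at least one) = 1 − 45/91 = 46/91.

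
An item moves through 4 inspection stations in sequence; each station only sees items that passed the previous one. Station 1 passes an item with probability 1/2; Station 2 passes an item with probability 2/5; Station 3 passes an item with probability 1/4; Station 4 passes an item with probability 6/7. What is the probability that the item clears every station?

3/70

Multiplying along the chain,
P = 1/2 × 2/5 × 1/4 × 6/7 = 12/280 = 3/70.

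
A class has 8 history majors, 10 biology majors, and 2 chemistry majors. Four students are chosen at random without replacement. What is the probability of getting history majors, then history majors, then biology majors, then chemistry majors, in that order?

28/2907

Each draw changes the counts, so multiply the conditional probabilities along the sequence:
P = 8/20 × 7/19 × 10/18 × 2/17 = 1120/116280 = 28/2907.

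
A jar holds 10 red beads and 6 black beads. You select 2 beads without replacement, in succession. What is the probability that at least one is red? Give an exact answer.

P(no red) = 6/16 × 5/15 = 30/240 = 1/8.
P(at least one) = 1 − 1/8 = 7/8.

7/8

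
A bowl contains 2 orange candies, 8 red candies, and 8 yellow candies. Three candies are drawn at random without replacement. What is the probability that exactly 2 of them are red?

35/102

One ordering (red drawn first) has probability 8/18 × 7/17 × 10/16 = 560/4896 = 35/306.
There are C(3,2) = 3 such orderings, each equally likely, so P = 3 × 35/306 = 35/102.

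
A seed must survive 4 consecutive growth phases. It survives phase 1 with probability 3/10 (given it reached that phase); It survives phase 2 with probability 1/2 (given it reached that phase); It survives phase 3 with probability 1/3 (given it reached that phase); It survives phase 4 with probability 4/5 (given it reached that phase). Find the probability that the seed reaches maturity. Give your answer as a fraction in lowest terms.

The events are sequential, so multiply the conditional probabilities:
P = 3/10 × 1/2 × 1/3 × 4/5 = 12/300 = 1/25.

1/25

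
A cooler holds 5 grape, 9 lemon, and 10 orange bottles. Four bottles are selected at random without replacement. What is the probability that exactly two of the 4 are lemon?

90/253

One ordering (lemon drawn first) has probability 9/24 × 8/23 × 15/22 × 14/21 = 15120/255024 = 15/253.
There are C(4,2) = 6 such orderings, each equally likely, so P = 6 × 15/253 = 90/253.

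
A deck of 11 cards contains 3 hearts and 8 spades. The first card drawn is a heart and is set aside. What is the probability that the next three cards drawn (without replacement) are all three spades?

7/15

With the first card removed, 8 spades remain out of 10.
P = 8/10 × 7/9 × 6/8 = 336/720 = 7/15.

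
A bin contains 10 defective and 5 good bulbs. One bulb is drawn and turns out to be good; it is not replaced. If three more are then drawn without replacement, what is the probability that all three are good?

1/91

After the first draw, 4 of the remaining 14 bulbs are good.
P = 4/14 × 3/13 × 2/12 = 24/2184 = 1/91.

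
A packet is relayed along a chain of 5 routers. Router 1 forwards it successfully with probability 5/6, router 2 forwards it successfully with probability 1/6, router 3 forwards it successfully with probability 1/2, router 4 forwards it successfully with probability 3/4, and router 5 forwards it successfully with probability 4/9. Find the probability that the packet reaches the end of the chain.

Each stage is reached only if all earlier stages succeed, so
P = 5/6 × 1/6 × 1/2 × 3/4 × 4/9 = 60/2592 = 5/216.

5/216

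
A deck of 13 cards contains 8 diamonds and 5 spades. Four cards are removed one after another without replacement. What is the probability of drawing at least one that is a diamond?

142/143

P(no diamonds) = 5/13 × 4/12 × 3/11 × 2/10 = 120/17160 = 1/143.
P(at least one) = 1 − 1/143 = 142/143.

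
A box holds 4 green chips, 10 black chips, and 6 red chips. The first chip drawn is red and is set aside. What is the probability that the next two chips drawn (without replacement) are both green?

2/57

With the first chip removed, 4 green remain out of 19.
P = 4/19 × 3/18 = 12/342 = 2/57.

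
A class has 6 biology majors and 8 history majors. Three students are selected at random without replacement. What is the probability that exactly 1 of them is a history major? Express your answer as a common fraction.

30/91

One ordering (a history major drawn first) has probability 8/14 × 6/13 × 5/12 = 240/2184 = 10/91.
There are C(3,1) = 3 such orderings, each equally likely, so P = 3 × 10/91 = 30/91.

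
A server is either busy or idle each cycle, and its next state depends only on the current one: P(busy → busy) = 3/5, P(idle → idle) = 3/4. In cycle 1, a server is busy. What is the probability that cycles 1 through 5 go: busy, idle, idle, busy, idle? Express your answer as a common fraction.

3/100

Cycle 1 is given. For each transition, use the conditional probability from the current state:
P(idle | busy) = 2/5; P(idle | idle) = 3/4; P(busy | idle) = 1/4; P(idle | busy) = 2/5.
P = 2/5 × 3/4 × 1/4 × 2/5 = 12/400 = 3/100.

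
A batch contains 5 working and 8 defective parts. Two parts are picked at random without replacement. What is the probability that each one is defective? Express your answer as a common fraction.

P = 8/13 × 7/12 = 56/156 = 14/39.

14/39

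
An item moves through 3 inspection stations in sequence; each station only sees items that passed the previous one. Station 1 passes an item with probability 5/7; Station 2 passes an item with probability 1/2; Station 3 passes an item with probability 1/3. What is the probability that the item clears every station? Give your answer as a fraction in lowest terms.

Multiplying along the chain,
P = 5/7 × 1/2 × 1/3 = 5/42.

5/42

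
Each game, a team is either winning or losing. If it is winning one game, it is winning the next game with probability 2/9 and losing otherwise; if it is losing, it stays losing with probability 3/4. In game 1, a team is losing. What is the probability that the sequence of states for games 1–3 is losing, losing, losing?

Game 1 is given. For each transition, use the conditional probability from the current state:
P(losing | losing) = 3/4; P(losing | losing) = 3/4.
P = 3/4 × 3/4 = 9/16.

9/16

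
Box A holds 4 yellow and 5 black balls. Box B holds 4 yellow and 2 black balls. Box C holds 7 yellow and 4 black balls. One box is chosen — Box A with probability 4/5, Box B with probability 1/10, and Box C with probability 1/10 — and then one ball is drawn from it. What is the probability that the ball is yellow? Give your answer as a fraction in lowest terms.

From Box A: P(yellow) = 4/9.
From Box B: P(yellow) = 4/6.
From Box C: P(yellow) = 7/11.
Total probability = (4/5)(4/9) + (1/10)(4/6) + (1/10)(7/11) = 481/990.

481/990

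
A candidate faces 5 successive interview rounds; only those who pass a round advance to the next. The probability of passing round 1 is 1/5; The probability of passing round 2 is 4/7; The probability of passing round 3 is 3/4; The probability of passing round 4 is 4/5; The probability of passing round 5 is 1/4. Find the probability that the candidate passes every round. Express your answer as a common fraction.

Each stage is reached only if all earlier stages succeed, so
P = 1/5 × 4/7 × 3/4 × 4/5 × 1/4 = 48/2800 = 3/175.

3/175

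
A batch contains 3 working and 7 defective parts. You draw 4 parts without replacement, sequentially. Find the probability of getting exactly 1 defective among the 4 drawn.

1/30

One ordering (defective drawn first) has probability 7/10 × 3/9 × 2/8 × 1/7 = 42/5040 = 1/120.
There are C(4,1) = 4 such orderings, each equally likely, so P = 4 × 1/120 = 1/30.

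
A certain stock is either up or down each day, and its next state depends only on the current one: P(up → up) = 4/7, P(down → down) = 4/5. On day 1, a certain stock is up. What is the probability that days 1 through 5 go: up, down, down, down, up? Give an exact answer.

48/875

Day 1 is given. For each transition, use the conditional probability from the current state:
P(down | up) = 3/7; P(down | down) = 4/5; P(down | down) = 4/5; P(up | down) = 1/5.
P = 3/7 × 4/5 × 4/5 × 1/5 = 48/875.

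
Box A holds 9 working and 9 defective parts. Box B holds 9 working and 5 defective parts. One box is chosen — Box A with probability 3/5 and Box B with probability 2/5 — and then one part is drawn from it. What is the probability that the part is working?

39/70

From Box A: P(working) = 9/18.
From Box B: P(working) = 9/14.
Total probability = (3/5)(9/18) + (2/5)(9/14) = 39/70.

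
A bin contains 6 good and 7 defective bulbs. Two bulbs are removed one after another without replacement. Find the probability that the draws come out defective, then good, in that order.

Each draw changes the counts, so multiply the conditional probabilities along the sequence:
P = 7/13 × 6/12 = 42/156 = 7/26.

7/26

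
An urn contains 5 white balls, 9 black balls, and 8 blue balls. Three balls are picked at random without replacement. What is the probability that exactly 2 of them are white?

One ordering (white drawn first) has probability 5/22 × 4/21 × 17/20 = 340/9240 = 17/462.
There are C(3,2) = 3 such orderings, each equally likely, so P = 3 × 17/462 = 17/154.

17/154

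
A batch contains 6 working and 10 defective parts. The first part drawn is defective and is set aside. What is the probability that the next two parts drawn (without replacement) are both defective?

12/35

With the first part removed, 9 defective remain out of 15.
P = 9/15 × 8/14 = 72/210 = 12/35.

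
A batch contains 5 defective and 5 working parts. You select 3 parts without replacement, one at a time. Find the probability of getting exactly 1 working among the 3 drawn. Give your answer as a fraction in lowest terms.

One ordering (working drawn first) has probability 5/10 × 5/9 × 4/8 = 100/720 = 5/36.
There are C(3,1) = 3 such orderings, each equally likely, so P = 3 × 5/36 = 5/12.

5/12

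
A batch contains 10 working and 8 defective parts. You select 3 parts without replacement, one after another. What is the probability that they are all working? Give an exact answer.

P(all working) = 10/18 × 9/17 × 8/16 = 720/4896 = 5/34.

5/34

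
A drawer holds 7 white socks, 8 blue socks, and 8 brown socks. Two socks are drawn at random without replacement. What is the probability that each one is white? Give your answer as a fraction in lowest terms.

21/253

P(all white) = 7/23 × 6/22 = 42/506 = 21/253.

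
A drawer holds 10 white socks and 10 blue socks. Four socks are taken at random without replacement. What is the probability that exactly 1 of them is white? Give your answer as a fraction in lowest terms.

One ordering (white drawn first) has probability 10/20 × 10/19 × 9/18 × 8/17 = 7200/116280 = 20/323.
There are C(4,1) = 4 such orderings, each equally likely, so P = 4 × 20/323 = 80/323.

80/323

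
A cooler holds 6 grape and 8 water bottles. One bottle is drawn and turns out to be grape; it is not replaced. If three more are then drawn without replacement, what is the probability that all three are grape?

With the first bottle removed, 5 grape remain out of 13.
P = 5/13 × 4/12 × 3/11 = 60/1716 = 5/143.

5/143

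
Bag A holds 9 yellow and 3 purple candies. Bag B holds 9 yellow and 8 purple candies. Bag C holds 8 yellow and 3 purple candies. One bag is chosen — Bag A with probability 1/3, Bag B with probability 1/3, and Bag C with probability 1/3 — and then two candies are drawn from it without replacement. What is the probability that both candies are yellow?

2467/5610

From Bag A: P(both yellow) = (9/12)(8/11) = 6/11.
From Bag B: P(both yellow) = (9/17)(8/16) = 9/34.
From Bag C: P(both yellow) = (8/11)(7/10) = 28/55.
Total probability = (1/3)(6/11) + (1/3)(9/34) + (1/3)(28/55) = 2467/5610.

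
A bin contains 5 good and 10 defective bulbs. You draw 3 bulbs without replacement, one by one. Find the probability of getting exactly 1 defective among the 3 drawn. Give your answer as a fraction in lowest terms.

One ordering (defective drawn first) has probability 10/15 × 5/14 × 4/13 = 200/2730 = 20/273.
There are C(3,1) = 3 such orderings, each equally likely, so P = 3 × 20/273 = 20/91.

20/91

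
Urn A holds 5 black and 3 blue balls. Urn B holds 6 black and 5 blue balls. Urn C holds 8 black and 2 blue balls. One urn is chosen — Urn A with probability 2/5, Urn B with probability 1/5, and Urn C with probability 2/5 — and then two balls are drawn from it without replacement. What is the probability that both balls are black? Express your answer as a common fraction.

From Urn A: P(both black) = (5/8)(4/7) = 5/14.
From Urn B: P(both black) = (6/11)(5/10) = 3/11.
From Urn C: P(both black) = (8/10)(7/9) = 28/45.
Total probability = (2/5)(5/14) + (1/5)(3/11) + (2/5)(28/45) = 7732/17325.

7732/17325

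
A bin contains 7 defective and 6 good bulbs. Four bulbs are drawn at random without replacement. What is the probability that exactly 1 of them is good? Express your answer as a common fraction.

One ordering (good drawn first) has probability 6/13 × 7/12 × 6/11 × 5/10 = 1260/17160 = 21/286.
There are C(4,1) = 4 such orderings, each equally likely, so P = 4 × 21/286 = 42/143.

42/143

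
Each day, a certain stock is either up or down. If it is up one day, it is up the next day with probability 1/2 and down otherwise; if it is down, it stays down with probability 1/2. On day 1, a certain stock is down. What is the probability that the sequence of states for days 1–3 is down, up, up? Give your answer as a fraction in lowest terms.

Day 1 is given. For each transition, use the conditional probability from the current state:
P(up | down) = 1/2; P(up | up) = 1/2.
P = 1/2 × 1/2 = 1/4.

1/4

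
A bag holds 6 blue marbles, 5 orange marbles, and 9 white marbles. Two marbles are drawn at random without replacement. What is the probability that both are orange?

1/19

P(all orange) = 5/20 × 4/19 = 20/380 = 1/19.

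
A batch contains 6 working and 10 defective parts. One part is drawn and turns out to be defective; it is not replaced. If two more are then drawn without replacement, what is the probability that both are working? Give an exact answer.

1/7

After the first draw, 6 of the remaining 15 parts are working.
P = 6/15 × 5/14 = 30/210 = 1/7.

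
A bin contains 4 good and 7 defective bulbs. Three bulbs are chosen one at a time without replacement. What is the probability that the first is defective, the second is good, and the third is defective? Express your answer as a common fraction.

28/165

Chain rule:
P = 7/11 × 4/10 × 6/9 = 168/990 = 28/165.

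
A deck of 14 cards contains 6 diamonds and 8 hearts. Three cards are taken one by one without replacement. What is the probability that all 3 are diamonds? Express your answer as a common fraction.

5/91

P(all diamonds) = 6/14 × 5/13 × 4/12 = 120/2184 = 5/91.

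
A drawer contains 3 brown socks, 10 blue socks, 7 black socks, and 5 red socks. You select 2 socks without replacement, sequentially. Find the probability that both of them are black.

P(every draw is black) = 7/25 × 6/24 = 42/600 = 7/100.

7/100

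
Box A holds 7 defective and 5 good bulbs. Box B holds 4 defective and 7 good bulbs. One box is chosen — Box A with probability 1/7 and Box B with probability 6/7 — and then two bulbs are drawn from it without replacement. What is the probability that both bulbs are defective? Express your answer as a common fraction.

107/770

From Box A: P(both defective) = (7/12)(6/11) = 7/22.
From Box B: P(both defective) = (4/11)(3/10) = 6/55.
Total probability = (1/7)(7/22) + (6/7)(6/55) = 107/770.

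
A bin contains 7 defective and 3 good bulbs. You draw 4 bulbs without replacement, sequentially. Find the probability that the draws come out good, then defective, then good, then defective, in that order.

Multiply the probability of each draw given the previous ones:
P = 3/10 × 7/9 × 2/8 × 6/7 = 252/5040 = 1/20.

1/20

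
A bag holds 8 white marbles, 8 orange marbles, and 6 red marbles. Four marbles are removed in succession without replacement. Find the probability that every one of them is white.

P = 8/22 × 7/21 × 6/20 × 5/19 = 1680/175560 = 2/209.

2/209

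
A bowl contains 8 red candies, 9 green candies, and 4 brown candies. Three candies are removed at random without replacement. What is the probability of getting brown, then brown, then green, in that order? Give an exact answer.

Multiply the probability of each draw given the previous ones:
P = 4/21 × 3/20 × 9/19 = 108/7980 = 9/665.

9/665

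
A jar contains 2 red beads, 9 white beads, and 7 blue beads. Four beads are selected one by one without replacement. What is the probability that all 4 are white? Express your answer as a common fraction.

7/170

P(all white) = 9/18 × 8/17 × 7/16 × 6/15 = 3024/73440 = 7/170.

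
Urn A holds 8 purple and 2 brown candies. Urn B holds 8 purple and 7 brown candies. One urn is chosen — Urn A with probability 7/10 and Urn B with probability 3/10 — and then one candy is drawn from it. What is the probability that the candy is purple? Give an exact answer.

18/25

From Urn A: P(purple) = 8/10.
From Urn B: P(purple) = 8/15.
Total probability = (7/10)(8/10) + (3/10)(8/15) = 18/25.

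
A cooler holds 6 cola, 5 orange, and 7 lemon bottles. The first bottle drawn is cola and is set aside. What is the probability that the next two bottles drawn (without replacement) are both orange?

After the first draw, 5 of the remaining 17 bottles are orange.
P = 5/17 × 4/16 = 20/272 = 5/68.

5/68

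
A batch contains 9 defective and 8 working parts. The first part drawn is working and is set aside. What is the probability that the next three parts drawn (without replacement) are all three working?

1/16

After the first draw, 7 of the remaining 16 parts are working.
P = 7/16 × 6/15 × 5/14 = 210/3360 = 1/16.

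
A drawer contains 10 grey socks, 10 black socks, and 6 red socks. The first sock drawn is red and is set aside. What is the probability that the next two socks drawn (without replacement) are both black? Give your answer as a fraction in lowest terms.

3/20

After the first draw, 10 of the remaining 25 socks are black.
P = 10/25 × 9/24 = 90/600 = 3/20.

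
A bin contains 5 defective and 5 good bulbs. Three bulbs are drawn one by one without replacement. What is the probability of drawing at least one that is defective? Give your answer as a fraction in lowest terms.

P(no defective) = 5/10 × 4/9 × 3/8 = 60/720 = 1/12.
P(at least one) = 1 − 1/12 = 11/12.

11/12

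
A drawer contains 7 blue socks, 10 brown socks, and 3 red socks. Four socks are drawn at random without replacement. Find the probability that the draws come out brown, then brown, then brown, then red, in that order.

Each draw changes the counts, so multiply the conditional probabilities along the sequence:
P = 10/20 × 9/19 × 8/18 × 3/17 = 2160/116280 = 6/323.

6/323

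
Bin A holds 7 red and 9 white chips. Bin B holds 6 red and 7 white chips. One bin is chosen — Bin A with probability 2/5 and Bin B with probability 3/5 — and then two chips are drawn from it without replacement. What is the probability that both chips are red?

From Bin A: P(both red) = (7/16)(6/15) = 7/40.
From Bin B: P(both red) = (6/13)(5/12) = 5/26.
Total probability = (2/5)(7/40) + (3/5)(5/26) = 241/1300.

241/1300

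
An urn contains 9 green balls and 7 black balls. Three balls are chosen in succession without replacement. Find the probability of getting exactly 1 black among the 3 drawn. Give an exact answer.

One ordering (black drawn first) has probability 7/16 × 9/15 × 8/14 = 504/3360 = 3/20.
There are C(3,1) = 3 such orderings, each equally likely, so P = 3 × 3/20 = 9/20.

9/20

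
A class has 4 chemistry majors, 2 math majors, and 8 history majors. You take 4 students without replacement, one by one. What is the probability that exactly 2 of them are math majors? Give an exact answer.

6/91

One ordering (math majors drawn first) has probability 2/14 × 1/13 × 12/12 × 11/11 = 264/24024 = 1/91.
There are C(4,2) = 6 such orderings, each equally likely, so P = 6 × 1/91 = 6/91.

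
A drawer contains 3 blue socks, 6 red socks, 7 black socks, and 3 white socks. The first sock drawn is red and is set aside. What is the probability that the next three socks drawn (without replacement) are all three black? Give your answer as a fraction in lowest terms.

After the first draw, 7 of the remaining 18 socks are black.
P = 7/18 × 6/17 × 5/16 = 210/4896 = 35/816.

35/816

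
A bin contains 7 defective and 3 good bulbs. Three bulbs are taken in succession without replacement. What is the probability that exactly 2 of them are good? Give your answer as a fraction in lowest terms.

7/40

One ordering (good drawn first) has probability 3/10 × 2/9 × 7/8 = 42/720 = 7/120.
There are C(3,2) = 3 such orderings, each equally likely, so P = 3 × 7/120 = 7/40.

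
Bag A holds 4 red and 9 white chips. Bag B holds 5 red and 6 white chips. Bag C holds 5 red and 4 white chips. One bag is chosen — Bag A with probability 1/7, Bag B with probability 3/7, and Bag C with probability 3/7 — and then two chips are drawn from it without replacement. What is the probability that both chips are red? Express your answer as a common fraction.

1249/6006

From Bag A: P(both red) = (4/13)(3/12) = 1/13.
From Bag B: P(both red) = (5/11)(4/10) = 2/11.
From Bag C: P(both red) = (5/9)(4/8) = 5/18.
Total probability = (1/7)(1/13) + (3/7)(2/11) + (3/7)(5/18) = 1249/6006.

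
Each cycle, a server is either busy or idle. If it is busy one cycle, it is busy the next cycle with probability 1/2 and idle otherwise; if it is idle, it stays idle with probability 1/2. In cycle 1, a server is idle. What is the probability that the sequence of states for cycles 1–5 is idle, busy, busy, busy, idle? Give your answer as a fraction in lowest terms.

Cycle 1 is given. For each transition, use the conditional probability from the current state:
P(busy | idle) = 1/2; P(busy | busy) = 1/2; P(busy | busy) = 1/2; P(idle | busy) = 1/2.
P = 1/2 × 1/2 × 1/2 × 1/2 = 1/16.

1/16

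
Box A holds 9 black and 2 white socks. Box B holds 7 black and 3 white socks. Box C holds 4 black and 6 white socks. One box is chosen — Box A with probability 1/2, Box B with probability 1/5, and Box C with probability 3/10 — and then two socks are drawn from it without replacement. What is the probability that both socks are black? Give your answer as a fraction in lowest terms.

76/165

From Box A: P(both black) = (9/11)(8/10) = 36/55.
From Box B: P(both black) = (7/10)(6/9) = 7/15.
From Box C: P(both black) = (4/10)(3/9) = 2/15.
Total probability = (1/2)(36/55) + (1/5)(7/15) + (3/10)(2/15) = 76/165.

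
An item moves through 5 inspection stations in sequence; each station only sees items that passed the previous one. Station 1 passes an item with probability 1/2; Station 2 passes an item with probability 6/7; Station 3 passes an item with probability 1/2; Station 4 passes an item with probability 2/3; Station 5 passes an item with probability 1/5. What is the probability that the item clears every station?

The events are sequential, so multiply the conditional probabilities:
P = 1/2 × 6/7 × 1/2 × 2/3 × 1/5 = 12/420 = 1/35.

1/35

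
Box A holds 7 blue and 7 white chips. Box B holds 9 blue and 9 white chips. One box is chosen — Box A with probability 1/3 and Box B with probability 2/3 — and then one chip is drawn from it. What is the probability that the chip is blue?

1/2

From Box A: P(blue) = 7/14.
From Box B: P(blue) = 9/18.
Total probability = (1/3)(7/14) + (2/3)(9/18) = 1/2.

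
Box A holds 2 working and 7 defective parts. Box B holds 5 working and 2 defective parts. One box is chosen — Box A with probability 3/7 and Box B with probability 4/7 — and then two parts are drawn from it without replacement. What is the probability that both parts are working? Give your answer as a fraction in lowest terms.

167/588

From Box A: P(both working) = (2/9)(1/8) = 1/36.
From Box B: P(both working) = (5/7)(4/6) = 10/21.
Total probability = (3/7)(1/36) + (4/7)(10/21) = 167/588.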